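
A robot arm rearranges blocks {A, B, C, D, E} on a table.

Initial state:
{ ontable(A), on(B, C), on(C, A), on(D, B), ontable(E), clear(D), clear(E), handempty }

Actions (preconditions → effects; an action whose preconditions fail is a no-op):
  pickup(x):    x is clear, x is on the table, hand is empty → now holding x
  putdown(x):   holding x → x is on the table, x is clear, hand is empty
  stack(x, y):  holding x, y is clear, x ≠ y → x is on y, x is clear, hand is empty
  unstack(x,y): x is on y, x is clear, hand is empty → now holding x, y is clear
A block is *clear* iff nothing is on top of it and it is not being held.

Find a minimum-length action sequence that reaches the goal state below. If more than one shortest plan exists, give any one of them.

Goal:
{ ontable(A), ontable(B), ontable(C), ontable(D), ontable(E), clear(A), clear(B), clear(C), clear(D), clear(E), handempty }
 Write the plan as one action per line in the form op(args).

unstack(D, B)
putdown(D)
unstack(B, C)
putdown(B)
unstack(C, A)
putdown(C)

step 1 (unstack(D, B)): towers=[A/C/B; E] holding=D
step 2 (putdown(D)): towers=[A/C/B; D; E] holding=-
step 3 (unstack(B, C)): towers=[A/C; D; E] holding=B
step 4 (putdown(B)): towers=[A/C; B; D; E] holding=-
step 5 (unstack(C, A)): towers=[A; B; D; E] holding=C
step 6 (putdown(C)): towers=[A; B; C; D; E] holding=-
goal check: towers=[A; B; C; D; E] holding=- — reached (length 6, optimal by BFS)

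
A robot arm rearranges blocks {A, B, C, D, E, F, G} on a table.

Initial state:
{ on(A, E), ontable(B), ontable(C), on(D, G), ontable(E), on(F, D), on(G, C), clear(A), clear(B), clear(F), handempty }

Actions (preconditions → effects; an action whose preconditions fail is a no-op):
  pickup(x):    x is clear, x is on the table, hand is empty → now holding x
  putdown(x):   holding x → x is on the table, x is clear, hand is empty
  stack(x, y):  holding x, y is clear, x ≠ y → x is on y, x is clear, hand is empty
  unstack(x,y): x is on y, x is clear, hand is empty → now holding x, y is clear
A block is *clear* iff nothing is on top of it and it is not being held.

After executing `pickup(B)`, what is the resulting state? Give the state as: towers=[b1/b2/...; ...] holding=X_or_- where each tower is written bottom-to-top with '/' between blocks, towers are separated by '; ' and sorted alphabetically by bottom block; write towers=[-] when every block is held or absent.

before: towers=[B; C/G/D/F; E/A] holding=-
pre[pickup(B)]: clear(B) ✓, ontable(B) ✓, handempty ✓
all met → apply pickup(B)
after:  towers=[C/G/D/F; E/A] holding=B

towers=[C/G/D/F; E/A] holding=B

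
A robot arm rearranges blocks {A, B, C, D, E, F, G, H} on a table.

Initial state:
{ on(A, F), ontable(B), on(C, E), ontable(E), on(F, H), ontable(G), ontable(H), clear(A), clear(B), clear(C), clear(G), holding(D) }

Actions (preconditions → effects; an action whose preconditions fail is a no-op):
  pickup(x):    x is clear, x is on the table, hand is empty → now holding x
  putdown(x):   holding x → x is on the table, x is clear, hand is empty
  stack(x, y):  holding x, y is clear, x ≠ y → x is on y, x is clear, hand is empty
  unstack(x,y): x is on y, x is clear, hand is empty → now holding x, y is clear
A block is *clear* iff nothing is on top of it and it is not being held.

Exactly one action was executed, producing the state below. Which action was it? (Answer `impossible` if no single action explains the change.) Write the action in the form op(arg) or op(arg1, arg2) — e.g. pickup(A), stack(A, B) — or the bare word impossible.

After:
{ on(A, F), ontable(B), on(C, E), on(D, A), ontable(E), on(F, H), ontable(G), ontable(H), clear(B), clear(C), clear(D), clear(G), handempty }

target: towers=[B; E/C; G; H/F/A/D] holding=-
        putdown(D) → towers=[B; D; E/C; G; H/F/A] holding=-
       stack(D, G) → towers=[B; E/C; G/D; H/F/A] holding=-
       stack(D, A) → towers=[B; E/C; G; H/F/A/D] holding=-  ← match
       stack(D, B) → towers=[B/D; E/C; G; H/F/A] holding=-
       stack(D, C) → towers=[B; E/C/D; G; H/F/A] holding=-

stack(D, A)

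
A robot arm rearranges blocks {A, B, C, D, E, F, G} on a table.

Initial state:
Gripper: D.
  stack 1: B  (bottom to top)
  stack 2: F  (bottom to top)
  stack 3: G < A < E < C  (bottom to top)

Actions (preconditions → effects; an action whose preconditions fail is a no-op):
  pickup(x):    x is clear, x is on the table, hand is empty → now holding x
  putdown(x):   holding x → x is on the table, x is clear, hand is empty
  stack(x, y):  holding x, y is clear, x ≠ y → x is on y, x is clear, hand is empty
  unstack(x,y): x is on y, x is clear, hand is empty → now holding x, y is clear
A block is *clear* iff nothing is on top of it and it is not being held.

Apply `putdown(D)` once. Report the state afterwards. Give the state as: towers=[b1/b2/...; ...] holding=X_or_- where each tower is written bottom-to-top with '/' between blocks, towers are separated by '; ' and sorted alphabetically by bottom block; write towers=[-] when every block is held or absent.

towers=[B; D; F; G/A/E/C] holding=-

before: towers=[B; F; G/A/E/C] holding=D
pre[putdown(D)]: holding(D) ✓
all met → apply putdown(D)
after:  towers=[B; D; F; G/A/E/C] holding=-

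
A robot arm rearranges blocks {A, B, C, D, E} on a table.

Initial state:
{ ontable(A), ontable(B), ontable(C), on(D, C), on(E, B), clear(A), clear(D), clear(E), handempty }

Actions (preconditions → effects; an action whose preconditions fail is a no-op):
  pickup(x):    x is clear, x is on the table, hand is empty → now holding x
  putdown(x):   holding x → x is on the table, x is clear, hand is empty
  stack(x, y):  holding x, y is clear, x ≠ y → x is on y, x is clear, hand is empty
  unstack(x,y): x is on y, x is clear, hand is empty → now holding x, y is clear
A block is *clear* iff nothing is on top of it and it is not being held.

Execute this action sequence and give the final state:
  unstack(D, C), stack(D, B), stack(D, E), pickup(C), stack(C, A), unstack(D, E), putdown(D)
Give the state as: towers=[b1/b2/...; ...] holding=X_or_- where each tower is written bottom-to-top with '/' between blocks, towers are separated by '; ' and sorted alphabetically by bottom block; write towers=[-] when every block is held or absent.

step 1 (unstack(D, C)): towers=[A; B/E; C] holding=D
step 2 (stack(D, B)) [no-op]: towers=[A; B/E; C] holding=D
step 3 (stack(D, E)): towers=[A; B/E/D; C] holding=-
step 4 (pickup(C)): towers=[A; B/E/D] holding=C
step 5 (stack(C, A)): towers=[A/C; B/E/D] holding=-
step 6 (unstack(D, E)): towers=[A/C; B/E] holding=D
step 7 (putdown(D)): towers=[A/C; B/E; D] holding=-

towers=[A/C; B/E; D] holding=-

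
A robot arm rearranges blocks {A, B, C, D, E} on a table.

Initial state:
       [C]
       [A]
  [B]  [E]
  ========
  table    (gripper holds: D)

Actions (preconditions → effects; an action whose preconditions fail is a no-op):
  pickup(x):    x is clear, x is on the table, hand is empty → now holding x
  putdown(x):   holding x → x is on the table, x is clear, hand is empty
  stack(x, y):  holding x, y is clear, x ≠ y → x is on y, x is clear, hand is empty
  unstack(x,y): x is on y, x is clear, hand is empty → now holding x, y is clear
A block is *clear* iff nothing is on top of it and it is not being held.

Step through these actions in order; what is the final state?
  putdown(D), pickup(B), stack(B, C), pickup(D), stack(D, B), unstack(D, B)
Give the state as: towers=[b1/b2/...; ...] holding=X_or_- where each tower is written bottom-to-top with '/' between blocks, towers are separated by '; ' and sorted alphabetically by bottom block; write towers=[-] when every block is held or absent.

towers=[E/A/C/B] holding=D

step 1 (putdown(D)): towers=[B; D; E/A/C] holding=-
step 2 (pickup(B)): towers=[D; E/A/C] holding=B
step 3 (stack(B, C)): towers=[D; E/A/C/B] holding=-
step 4 (pickup(D)): towers=[E/A/C/B] holding=D
step 5 (stack(D, B)): towers=[E/A/C/B/D] holding=-
step 6 (unstack(D, B)): towers=[E/A/C/B] holding=D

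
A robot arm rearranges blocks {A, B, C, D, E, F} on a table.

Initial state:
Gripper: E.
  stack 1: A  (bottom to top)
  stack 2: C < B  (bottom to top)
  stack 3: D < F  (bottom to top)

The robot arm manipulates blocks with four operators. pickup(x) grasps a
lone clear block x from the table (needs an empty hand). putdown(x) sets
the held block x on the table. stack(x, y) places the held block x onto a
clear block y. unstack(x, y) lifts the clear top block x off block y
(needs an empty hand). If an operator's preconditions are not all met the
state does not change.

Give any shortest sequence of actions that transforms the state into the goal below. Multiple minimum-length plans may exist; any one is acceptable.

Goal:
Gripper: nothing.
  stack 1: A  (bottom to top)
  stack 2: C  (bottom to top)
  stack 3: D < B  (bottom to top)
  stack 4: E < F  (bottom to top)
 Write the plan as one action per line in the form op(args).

step 1 (putdown(E)): towers=[A; C/B; D/F; E] holding=-
step 2 (unstack(F, D)): towers=[A; C/B; D; E] holding=F
step 3 (stack(F, E)): towers=[A; C/B; D; E/F] holding=-
step 4 (unstack(B, C)): towers=[A; C; D; E/F] holding=B
step 5 (stack(B, D)): towers=[A; C; D/B; E/F] holding=-
goal check: towers=[A; C; D/B; E/F] holding=- — reached (length 5, optimal by BFS)

putdown(E)
unstack(F, D)
stack(F, E)
unstack(B, C)
stack(B, D)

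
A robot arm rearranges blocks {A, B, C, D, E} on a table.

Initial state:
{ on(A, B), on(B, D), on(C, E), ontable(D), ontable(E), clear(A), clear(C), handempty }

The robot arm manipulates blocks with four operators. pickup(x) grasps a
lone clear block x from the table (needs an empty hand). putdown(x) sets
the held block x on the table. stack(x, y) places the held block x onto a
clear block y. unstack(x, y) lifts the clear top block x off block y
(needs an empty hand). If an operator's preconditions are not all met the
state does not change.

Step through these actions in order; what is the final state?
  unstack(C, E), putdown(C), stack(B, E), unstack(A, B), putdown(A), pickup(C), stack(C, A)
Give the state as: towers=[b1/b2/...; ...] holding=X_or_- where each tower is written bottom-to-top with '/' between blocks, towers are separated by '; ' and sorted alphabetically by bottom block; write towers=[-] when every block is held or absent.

towers=[A/C; D/B; E] holding=-

step 1 (unstack(C, E)): towers=[D/B/A; E] holding=C
step 2 (putdown(C)): towers=[C; D/B/A; E] holding=-
step 3 (stack(B, E)) [no-op]: towers=[C; D/B/A; E] holding=-
step 4 (unstack(A, B)): towers=[C; D/B; E] holding=A
step 5 (putdown(A)): towers=[A; C; D/B; E] holding=-
step 6 (pickup(C)): towers=[A; D/B; E] holding=C
step 7 (stack(C, A)): towers=[A/C; D/B; E] holding=-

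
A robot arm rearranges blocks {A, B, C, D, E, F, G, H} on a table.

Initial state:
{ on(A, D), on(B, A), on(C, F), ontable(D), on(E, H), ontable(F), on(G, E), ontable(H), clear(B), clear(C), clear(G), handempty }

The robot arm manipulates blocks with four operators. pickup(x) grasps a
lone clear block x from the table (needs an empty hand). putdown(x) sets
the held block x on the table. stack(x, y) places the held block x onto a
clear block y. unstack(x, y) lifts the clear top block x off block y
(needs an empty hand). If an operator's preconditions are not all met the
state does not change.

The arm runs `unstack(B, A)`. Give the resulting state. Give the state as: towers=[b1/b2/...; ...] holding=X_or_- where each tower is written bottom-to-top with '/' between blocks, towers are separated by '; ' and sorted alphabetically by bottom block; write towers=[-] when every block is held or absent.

before: towers=[D/A/B; F/C; H/E/G] holding=-
pre[unstack(B, A)]: on(B,A) yes, clear(B) yes, handempty yes
all met → apply unstack(B, A)
after:  towers=[D/A; F/C; H/E/G] holding=B

towers=[D/A; F/C; H/E/G] holding=B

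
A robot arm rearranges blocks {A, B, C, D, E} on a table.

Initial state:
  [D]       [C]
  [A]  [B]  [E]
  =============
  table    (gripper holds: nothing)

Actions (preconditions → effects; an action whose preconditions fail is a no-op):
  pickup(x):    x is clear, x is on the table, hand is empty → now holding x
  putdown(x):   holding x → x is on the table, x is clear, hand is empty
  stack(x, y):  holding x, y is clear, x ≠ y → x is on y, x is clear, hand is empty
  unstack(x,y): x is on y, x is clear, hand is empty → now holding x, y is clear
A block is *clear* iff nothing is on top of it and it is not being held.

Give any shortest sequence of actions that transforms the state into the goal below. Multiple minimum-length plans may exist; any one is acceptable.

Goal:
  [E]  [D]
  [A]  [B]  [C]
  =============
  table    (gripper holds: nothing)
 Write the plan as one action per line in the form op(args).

step 1 (unstack(D, A)): towers=[A; B; E/C] holding=D
step 2 (stack(D, B)): towers=[A; B/D; E/C] holding=-
step 3 (unstack(C, E)): towers=[A; B/D; E] holding=C
step 4 (putdown(C)): towers=[A; B/D; C; E] holding=-
step 5 (pickup(E)): towers=[A; B/D; C] holding=E
step 6 (stack(E, A)): towers=[A/E; B/D; C] holding=-
goal check: towers=[A/E; B/D; C] holding=- — reached (length 6, optimal by BFS)

unstack(D, A)
stack(D, B)
unstack(C, E)
putdown(C)
pickup(E)
stack(E, A)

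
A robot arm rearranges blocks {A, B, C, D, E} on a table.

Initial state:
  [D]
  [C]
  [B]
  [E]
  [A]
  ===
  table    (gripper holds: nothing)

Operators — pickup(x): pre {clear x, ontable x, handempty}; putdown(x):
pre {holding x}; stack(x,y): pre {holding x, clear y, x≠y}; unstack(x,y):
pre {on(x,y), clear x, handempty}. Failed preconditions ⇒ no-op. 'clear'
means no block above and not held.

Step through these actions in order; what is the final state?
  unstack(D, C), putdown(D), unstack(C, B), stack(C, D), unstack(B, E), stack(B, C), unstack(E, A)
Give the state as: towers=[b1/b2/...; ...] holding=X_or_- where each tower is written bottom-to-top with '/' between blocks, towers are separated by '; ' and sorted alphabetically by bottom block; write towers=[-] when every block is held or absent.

towers=[A; D/C/B] holding=E

step 1 (unstack(D, C)): towers=[A/E/B/C] holding=D
step 2 (putdown(D)): towers=[A/E/B/C; D] holding=-
step 3 (unstack(C, B)): towers=[A/E/B; D] holding=C
step 4 (stack(C, D)): towers=[A/E/B; D/C] holding=-
step 5 (unstack(B, E)): towers=[A/E; D/C] holding=B
step 6 (stack(B, C)): towers=[A/E; D/C/B] holding=-
step 7 (unstack(E, A)): towers=[A; D/C/B] holding=E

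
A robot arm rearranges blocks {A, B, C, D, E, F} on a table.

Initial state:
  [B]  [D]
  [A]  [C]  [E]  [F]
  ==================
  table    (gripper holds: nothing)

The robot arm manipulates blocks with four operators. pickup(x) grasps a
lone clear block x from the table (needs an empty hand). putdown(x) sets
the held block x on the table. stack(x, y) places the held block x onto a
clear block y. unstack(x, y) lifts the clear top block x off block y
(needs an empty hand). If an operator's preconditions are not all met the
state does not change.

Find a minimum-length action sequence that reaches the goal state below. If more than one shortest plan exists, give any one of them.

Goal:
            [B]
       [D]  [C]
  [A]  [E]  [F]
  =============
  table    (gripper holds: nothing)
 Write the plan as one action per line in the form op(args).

step 1 (unstack(D, C)): towers=[A/B; C; E; F] holding=D
step 2 (stack(D, E)): towers=[A/B; C; E/D; F] holding=-
step 3 (pickup(C)): towers=[A/B; E/D; F] holding=C
step 4 (stack(C, F)): towers=[A/B; E/D; F/C] holding=-
step 5 (unstack(B, A)): towers=[A; E/D; F/C] holding=B
step 6 (stack(B, C)): towers=[A; E/D; F/C/B] holding=-
goal check: towers=[A; E/D; F/C/B] holding=- — reached (length 6, optimal by BFS)

unstack(D, C)
stack(D, E)
pickup(C)
stack(C, F)
unstack(B, A)
stack(B, C)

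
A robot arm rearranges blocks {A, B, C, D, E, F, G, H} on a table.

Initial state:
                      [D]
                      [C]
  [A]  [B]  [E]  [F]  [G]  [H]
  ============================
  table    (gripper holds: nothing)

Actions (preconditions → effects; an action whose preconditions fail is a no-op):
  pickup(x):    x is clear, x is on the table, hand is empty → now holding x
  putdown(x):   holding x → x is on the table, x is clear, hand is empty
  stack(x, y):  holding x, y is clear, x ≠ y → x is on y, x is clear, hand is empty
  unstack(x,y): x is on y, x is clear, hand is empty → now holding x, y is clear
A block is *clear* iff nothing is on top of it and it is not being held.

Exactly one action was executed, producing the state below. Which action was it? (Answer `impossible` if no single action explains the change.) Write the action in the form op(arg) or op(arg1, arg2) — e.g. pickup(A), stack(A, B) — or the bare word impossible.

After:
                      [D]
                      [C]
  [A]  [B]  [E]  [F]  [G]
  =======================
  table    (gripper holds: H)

pickup(H)

target: towers=[A; B; E; F; G/C/D] holding=H
         pickup(A) → towers=[B; E; F; G/C/D; H] holding=A
         pickup(E) → towers=[A; B; F; G/C/D; H] holding=E
         pickup(H) → towers=[A; B; E; F; G/C/D] holding=H  ← match
         pickup(B) → towers=[A; E; F; G/C/D; H] holding=B
         pickup(F) → towers=[A; B; E; G/C/D; H] holding=F
     unstack(D, C) → towers=[A; B; E; F; G/C; H] holding=D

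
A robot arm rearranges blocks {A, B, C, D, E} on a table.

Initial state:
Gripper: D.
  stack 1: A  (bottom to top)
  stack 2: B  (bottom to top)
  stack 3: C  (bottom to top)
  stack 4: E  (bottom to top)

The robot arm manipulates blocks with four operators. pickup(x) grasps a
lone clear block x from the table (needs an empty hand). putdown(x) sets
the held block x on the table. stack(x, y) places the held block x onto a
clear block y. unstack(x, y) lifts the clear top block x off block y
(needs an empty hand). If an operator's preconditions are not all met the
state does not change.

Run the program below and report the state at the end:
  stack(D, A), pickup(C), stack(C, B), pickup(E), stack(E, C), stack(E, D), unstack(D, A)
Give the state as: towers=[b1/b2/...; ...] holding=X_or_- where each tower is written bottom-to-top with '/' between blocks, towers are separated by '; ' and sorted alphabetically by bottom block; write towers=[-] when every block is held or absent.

towers=[A; B/C/E] holding=D

step 1 (stack(D, A)): towers=[A/D; B; C; E] holding=-
step 2 (pickup(C)): towers=[A/D; B; E] holding=C
step 3 (stack(C, B)): towers=[A/D; B/C; E] holding=-
step 4 (pickup(E)): towers=[A/D; B/C] holding=E
step 5 (stack(E, C)): towers=[A/D; B/C/E] holding=-
step 6 (stack(E, D)) [no-op]: towers=[A/D; B/C/E] holding=-
step 7 (unstack(D, A)): towers=[A; B/C/E] holding=D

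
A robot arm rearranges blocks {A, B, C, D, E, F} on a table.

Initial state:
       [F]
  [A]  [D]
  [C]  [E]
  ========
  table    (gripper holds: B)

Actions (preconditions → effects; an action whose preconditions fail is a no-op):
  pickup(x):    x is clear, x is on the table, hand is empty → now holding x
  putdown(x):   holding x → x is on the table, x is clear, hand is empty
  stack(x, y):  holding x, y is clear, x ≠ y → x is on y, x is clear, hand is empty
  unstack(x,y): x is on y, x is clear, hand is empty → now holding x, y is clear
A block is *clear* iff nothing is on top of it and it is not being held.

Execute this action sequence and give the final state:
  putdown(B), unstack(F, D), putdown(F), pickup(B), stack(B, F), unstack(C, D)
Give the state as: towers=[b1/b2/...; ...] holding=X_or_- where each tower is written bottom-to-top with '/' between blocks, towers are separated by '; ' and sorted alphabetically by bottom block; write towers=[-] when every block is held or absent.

towers=[C/A; E/D; F/B] holding=-

step 1 (putdown(B)): towers=[B; C/A; E/D/F] holding=-
step 2 (unstack(F, D)): towers=[B; C/A; E/D] holding=F
step 3 (putdown(F)): towers=[B; C/A; E/D; F] holding=-
step 4 (pickup(B)): towers=[C/A; E/D; F] holding=B
step 5 (stack(B, F)): towers=[C/A; E/D; F/B] holding=-
step 6 (unstack(C, D)) [no-op]: towers=[C/A; E/D; F/B] holding=-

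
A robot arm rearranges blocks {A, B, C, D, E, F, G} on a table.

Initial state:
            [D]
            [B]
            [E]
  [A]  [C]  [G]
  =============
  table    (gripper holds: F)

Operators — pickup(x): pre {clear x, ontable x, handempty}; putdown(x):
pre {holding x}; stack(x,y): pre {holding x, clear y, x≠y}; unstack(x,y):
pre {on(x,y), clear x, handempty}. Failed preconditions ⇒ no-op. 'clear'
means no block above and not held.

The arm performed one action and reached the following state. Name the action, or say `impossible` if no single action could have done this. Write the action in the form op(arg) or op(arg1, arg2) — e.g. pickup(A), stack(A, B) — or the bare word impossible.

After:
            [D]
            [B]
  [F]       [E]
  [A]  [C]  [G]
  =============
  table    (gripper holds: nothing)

stack(F, A)

target: towers=[A/F; C; G/E/B/D] holding=-
        putdown(F) → towers=[A; C; F; G/E/B/D] holding=-
       stack(F, D) → towers=[A; C; G/E/B/D/F] holding=-
       stack(F, A) → towers=[A/F; C; G/E/B/D] holding=-  ← match
       stack(F, C) → towers=[A; C/F; G/E/B/D] holding=-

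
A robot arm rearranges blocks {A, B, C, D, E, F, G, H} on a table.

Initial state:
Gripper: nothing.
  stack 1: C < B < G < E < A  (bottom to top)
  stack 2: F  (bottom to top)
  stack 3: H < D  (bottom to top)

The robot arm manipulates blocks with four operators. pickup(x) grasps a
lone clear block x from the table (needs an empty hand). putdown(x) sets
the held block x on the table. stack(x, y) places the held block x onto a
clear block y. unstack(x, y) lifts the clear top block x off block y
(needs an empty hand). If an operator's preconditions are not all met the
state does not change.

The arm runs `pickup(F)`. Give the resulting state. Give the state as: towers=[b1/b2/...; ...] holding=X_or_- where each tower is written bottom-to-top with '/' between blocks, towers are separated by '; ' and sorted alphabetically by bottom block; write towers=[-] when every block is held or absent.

towers=[C/B/G/E/A; H/D] holding=F

before: towers=[C/B/G/E/A; F; H/D] holding=-
pre[pickup(F)]: clear(F) ✓, ontable(F) ✓, handempty ✓
all met → apply pickup(F)
after:  towers=[C/B/G/E/A; H/D] holding=F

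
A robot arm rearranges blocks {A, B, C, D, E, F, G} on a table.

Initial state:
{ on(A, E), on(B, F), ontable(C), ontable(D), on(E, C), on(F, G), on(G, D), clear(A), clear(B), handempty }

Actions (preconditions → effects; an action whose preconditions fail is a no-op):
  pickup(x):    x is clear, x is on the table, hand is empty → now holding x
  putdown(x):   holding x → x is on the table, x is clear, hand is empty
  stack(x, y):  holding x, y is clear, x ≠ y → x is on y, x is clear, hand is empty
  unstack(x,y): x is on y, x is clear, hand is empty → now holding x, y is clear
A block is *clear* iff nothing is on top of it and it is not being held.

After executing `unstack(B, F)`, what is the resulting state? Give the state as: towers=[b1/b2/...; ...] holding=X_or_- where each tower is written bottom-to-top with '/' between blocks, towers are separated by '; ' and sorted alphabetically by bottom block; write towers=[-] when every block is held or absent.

before: towers=[C/E/A; D/G/F/B] holding=-
pre[unstack(B, F)]: on(B,F) ✓, clear(B) ✓, handempty ✓
all met → apply unstack(B, F)
after:  towers=[C/E/A; D/G/F] holding=B

towers=[C/E/A; D/G/F] holding=B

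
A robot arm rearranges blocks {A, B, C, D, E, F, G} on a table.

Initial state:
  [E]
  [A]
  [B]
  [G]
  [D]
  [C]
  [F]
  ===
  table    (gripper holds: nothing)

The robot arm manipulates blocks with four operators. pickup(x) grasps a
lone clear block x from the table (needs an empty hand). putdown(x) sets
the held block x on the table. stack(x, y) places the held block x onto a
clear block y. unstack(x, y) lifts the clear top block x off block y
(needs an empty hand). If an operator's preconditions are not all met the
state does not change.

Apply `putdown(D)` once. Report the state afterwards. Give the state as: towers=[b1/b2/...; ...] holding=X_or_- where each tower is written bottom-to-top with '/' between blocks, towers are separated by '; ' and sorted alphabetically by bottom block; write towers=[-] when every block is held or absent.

before: towers=[F/C/D/G/B/A/E] holding=-
pre[putdown(D)]: holding(D) ✗
holding(D) unmet → putdown(D) is a no-op
after:  towers=[F/C/D/G/B/A/E] holding=-

towers=[F/C/D/G/B/A/E] holding=-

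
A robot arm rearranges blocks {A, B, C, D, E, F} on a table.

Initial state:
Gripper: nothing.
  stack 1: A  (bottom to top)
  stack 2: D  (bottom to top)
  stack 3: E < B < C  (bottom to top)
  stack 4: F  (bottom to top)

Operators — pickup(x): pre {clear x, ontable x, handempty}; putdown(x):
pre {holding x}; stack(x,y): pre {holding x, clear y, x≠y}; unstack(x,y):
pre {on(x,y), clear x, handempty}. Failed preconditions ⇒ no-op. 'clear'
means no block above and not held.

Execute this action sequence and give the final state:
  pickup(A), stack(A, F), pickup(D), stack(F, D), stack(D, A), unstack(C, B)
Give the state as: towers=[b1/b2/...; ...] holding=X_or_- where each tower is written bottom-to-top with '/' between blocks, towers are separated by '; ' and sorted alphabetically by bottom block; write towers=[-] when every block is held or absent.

step 1 (pickup(A)): towers=[D; E/B/C; F] holding=A
step 2 (stack(A, F)): towers=[D; E/B/C; F/A] holding=-
step 3 (pickup(D)): towers=[E/B/C; F/A] holding=D
step 4 (stack(F, D)) [no-op]: towers=[E/B/C; F/A] holding=D
step 5 (stack(D, A)): towers=[E/B/C; F/A/D] holding=-
step 6 (unstack(C, B)): towers=[E/B; F/A/D] holding=C

towers=[E/B; F/A/D] holding=C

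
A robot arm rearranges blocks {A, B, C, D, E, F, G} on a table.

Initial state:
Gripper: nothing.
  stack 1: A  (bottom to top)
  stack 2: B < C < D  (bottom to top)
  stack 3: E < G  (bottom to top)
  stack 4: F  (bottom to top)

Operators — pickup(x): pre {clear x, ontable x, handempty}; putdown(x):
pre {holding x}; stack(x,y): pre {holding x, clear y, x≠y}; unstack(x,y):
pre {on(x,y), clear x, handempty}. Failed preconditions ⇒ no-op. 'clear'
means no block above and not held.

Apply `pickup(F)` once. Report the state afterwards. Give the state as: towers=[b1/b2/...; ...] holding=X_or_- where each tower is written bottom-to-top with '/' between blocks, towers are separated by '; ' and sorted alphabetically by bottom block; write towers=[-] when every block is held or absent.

towers=[A; B/C/D; E/G] holding=F

before: towers=[A; B/C/D; E/G; F] holding=-
pre[pickup(F)]: clear(F) ok, ontable(F) ok, handempty ok
all met → apply pickup(F)
after:  towers=[A; B/C/D; E/G] holding=F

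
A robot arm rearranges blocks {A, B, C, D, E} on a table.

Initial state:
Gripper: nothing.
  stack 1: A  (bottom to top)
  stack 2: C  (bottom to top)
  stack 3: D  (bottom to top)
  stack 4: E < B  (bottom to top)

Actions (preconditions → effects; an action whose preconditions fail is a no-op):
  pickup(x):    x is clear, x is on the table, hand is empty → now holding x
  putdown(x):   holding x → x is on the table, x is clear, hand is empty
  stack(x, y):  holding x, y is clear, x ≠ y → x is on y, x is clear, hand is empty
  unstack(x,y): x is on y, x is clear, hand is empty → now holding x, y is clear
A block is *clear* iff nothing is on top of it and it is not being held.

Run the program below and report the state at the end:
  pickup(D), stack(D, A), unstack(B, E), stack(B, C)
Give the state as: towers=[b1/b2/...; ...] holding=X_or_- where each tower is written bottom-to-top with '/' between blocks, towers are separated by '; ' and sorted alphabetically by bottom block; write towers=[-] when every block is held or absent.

towers=[A/D; C/B; E] holding=-

step 1 (pickup(D)): towers=[A; C; E/B] holding=D
step 2 (stack(D, A)): towers=[A/D; C; E/B] holding=-
step 3 (unstack(B, E)): towers=[A/D; C; E] holding=B
step 4 (stack(B, C)): towers=[A/D; C/B; E] holding=-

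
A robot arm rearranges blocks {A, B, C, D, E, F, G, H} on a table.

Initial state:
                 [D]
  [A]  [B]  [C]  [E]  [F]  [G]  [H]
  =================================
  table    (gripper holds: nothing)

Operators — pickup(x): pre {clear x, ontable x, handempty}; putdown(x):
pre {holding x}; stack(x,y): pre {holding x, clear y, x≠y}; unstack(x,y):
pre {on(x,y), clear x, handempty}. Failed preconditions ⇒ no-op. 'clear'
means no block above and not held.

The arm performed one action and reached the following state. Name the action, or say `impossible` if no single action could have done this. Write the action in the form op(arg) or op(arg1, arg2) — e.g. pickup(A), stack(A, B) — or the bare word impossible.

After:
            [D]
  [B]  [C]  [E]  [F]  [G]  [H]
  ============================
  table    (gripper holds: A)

target: towers=[B; C; E/D; F; G; H] holding=A
         pickup(G) → towers=[A; B; C; E/D; F; H] holding=G
         pickup(A) → towers=[B; C; E/D; F; G; H] holding=A  ← match
         pickup(H) → towers=[A; B; C; E/D; F; G] holding=H
         pickup(B) → towers=[A; C; E/D; F; G; H] holding=B
         pickup(F) → towers=[A; B; C; E/D; G; H] holding=F
     unstack(D, E) → towers=[A; B; C; E; F; G; H] holding=D
         pickup(C) → towers=[A; B; E/D; F; G; H] holding=C

pickup(A)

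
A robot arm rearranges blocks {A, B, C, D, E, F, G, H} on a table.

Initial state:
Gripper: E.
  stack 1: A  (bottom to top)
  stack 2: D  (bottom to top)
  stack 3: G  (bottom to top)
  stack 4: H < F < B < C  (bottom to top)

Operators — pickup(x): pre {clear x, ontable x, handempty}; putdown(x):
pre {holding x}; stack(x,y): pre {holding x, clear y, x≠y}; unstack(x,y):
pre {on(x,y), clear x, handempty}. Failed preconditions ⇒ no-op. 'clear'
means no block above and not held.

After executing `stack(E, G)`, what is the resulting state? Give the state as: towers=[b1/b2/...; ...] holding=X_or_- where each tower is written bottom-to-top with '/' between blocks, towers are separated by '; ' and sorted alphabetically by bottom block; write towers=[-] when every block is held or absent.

towers=[A; D; G/E; H/F/B/C] holding=-

before: towers=[A; D; G; H/F/B/C] holding=E
pre[stack(E, G)]: holding(E) yes, clear(G) yes, E≠G yes
all met → apply stack(E, G)
after:  towers=[A; D; G/E; H/F/B/C] holding=-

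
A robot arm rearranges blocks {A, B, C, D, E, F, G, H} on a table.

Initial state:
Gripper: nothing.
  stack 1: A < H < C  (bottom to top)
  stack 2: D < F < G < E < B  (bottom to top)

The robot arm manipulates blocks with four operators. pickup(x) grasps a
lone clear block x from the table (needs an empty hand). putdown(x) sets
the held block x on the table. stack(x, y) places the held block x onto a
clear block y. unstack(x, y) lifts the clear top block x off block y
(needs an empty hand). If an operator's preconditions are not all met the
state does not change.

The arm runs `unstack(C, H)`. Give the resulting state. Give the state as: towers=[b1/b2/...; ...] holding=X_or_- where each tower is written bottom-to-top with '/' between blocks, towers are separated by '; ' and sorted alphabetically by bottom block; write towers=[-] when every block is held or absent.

towers=[A/H; D/F/G/E/B] holding=C

before: towers=[A/H/C; D/F/G/E/B] holding=-
pre[unstack(C, H)]: on(C,H) ✓, clear(C) ✓, handempty ✓
all met → apply unstack(C, H)
after:  towers=[A/H; D/F/G/E/B] holding=C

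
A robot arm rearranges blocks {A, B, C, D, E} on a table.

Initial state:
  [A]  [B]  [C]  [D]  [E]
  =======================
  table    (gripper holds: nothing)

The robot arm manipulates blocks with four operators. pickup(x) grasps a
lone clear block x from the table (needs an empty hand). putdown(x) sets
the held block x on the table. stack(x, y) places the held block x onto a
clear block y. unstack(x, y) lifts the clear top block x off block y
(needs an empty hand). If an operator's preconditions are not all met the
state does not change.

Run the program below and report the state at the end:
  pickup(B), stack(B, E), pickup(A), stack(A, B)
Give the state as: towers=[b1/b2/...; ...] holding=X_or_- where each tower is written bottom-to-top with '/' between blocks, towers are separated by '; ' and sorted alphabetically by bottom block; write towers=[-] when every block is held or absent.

towers=[C; D; E/B/A] holding=-

step 1 (pickup(B)): towers=[A; C; D; E] holding=B
step 2 (stack(B, E)): towers=[A; C; D; E/B] holding=-
step 3 (pickup(A)): towers=[C; D; E/B] holding=A
step 4 (stack(A, B)): towers=[C; D; E/B/A] holding=-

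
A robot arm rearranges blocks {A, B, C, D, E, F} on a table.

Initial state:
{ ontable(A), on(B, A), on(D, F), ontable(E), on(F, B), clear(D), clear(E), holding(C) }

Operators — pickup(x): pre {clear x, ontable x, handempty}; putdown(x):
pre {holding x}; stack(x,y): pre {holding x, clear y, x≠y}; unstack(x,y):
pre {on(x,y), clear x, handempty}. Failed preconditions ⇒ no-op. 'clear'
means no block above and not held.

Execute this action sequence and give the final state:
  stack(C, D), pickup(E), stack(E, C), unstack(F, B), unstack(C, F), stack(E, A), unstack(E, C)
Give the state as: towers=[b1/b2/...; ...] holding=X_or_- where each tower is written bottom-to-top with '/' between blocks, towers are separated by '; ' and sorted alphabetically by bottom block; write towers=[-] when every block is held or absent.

step 1 (stack(C, D)): towers=[A/B/F/D/C; E] holding=-
step 2 (pickup(E)): towers=[A/B/F/D/C] holding=E
step 3 (stack(E, C)): towers=[A/B/F/D/C/E] holding=-
step 4 (unstack(F, B)) [no-op]: towers=[A/B/F/D/C/E] holding=-
step 5 (unstack(C, F)) [no-op]: towers=[A/B/F/D/C/E] holding=-
step 6 (stack(E, A)) [no-op]: towers=[A/B/F/D/C/E] holding=-
step 7 (unstack(E, C)): towers=[A/B/F/D/C] holding=E

towers=[A/B/F/D/C] holding=E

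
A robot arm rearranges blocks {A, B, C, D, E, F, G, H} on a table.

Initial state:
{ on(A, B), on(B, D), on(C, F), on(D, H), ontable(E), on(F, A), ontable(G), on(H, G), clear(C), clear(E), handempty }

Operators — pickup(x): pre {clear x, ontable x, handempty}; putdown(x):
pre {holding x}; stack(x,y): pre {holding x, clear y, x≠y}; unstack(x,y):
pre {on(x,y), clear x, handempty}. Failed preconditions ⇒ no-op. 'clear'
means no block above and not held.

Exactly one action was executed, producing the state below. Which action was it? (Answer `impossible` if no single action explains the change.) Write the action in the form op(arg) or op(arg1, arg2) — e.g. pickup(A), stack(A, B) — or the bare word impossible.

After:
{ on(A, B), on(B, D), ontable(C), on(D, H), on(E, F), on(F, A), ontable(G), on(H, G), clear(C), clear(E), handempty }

impossible

target: towers=[C; G/H/D/B/A/F/E] holding=-
         pickup(E) → towers=[G/H/D/B/A/F/C] holding=E
     unstack(C, F) → towers=[E; G/H/D/B/A/F] holding=C
none of the 2 applicable actions match → impossible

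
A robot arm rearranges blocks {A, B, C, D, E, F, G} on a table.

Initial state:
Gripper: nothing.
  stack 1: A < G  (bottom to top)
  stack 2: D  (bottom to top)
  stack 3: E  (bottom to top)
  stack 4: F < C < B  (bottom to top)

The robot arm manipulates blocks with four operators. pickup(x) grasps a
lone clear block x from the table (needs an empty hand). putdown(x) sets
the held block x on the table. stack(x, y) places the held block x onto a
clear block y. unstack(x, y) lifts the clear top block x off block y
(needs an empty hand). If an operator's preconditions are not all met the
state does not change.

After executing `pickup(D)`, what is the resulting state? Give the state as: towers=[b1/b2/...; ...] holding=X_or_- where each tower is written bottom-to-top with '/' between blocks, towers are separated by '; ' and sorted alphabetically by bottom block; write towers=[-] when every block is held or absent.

towers=[A/G; E; F/C/B] holding=D

before: towers=[A/G; D; E; F/C/B] holding=-
pre[pickup(D)]: clear(D) ✓, ontable(D) ✓, handempty ✓
all met → apply pickup(D)
after:  towers=[A/G; E; F/C/B] holding=D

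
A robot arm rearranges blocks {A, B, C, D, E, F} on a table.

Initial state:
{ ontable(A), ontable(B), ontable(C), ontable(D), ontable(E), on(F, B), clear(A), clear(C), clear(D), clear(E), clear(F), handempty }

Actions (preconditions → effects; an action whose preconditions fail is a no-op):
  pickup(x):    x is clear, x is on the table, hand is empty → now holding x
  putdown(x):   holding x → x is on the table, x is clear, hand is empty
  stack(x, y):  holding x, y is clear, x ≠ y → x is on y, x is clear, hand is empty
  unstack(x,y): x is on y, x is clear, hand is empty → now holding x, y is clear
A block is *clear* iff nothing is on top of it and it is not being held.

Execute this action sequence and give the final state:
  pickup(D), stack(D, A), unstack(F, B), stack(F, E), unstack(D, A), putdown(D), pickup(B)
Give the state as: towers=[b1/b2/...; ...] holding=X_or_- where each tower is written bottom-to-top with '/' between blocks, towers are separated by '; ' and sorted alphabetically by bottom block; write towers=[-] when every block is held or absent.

towers=[A; C; D; E/F] holding=B

step 1 (pickup(D)): towers=[A; B/F; C; E] holding=D
step 2 (stack(D, A)): towers=[A/D; B/F; C; E] holding=-
step 3 (unstack(F, B)): towers=[A/D; B; C; E] holding=F
step 4 (stack(F, E)): towers=[A/D; B; C; E/F] holding=-
step 5 (unstack(D, A)): towers=[A; B; C; E/F] holding=D
step 6 (putdown(D)): towers=[A; B; C; D; E/F] holding=-
step 7 (pickup(B)): towers=[A; C; D; E/F] holding=B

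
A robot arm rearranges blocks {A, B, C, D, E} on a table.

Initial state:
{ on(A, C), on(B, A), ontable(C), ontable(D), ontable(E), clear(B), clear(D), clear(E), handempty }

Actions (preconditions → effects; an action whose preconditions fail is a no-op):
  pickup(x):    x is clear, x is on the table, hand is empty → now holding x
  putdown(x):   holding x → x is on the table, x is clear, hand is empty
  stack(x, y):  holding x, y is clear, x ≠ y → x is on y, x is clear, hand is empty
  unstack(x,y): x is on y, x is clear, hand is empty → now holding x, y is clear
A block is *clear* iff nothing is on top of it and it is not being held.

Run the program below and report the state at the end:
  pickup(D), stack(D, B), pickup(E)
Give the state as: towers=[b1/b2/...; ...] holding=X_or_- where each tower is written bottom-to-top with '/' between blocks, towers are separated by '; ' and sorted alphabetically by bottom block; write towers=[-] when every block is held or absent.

towers=[C/A/B/D] holding=E

step 1 (pickup(D)): towers=[C/A/B; E] holding=D
step 2 (stack(D, B)): towers=[C/A/B/D; E] holding=-
step 3 (pickup(E)): towers=[C/A/B/D] holding=E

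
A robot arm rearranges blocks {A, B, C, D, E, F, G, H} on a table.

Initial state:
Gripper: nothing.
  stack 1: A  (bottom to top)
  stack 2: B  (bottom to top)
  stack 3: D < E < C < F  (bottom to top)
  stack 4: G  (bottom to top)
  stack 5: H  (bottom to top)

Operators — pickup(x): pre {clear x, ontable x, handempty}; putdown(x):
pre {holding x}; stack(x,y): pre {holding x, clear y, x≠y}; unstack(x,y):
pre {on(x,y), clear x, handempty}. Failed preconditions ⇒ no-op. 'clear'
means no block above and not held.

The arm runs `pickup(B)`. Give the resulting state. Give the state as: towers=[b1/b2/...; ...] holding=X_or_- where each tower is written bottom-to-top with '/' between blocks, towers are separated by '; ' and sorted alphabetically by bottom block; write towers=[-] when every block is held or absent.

before: towers=[A; B; D/E/C/F; G; H] holding=-
pre[pickup(B)]: clear(B) ✓, ontable(B) ✓, handempty ✓
all met → apply pickup(B)
after:  towers=[A; D/E/C/F; G; H] holding=B

towers=[A; D/E/C/F; G; H] holding=B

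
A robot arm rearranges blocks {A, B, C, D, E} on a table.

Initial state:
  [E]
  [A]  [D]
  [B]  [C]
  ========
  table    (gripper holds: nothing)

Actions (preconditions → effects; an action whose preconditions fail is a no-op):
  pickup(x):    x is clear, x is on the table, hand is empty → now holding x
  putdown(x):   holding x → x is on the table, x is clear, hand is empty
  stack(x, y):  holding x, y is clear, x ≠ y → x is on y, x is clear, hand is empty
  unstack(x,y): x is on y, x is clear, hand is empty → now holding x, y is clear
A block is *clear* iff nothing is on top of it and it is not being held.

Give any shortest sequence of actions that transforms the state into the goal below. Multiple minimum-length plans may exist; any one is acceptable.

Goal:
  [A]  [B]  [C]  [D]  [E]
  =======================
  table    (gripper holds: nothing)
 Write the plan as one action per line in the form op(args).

step 1 (unstack(D, C)): towers=[B/A/E; C] holding=D
step 2 (putdown(D)): towers=[B/A/E; C; D] holding=-
step 3 (unstack(E, A)): towers=[B/A; C; D] holding=E
step 4 (putdown(E)): towers=[B/A; C; D; E] holding=-
step 5 (unstack(A, B)): towers=[B; C; D; E] holding=A
step 6 (putdown(A)): towers=[A; B; C; D; E] holding=-
goal check: towers=[A; B; C; D; E] holding=- — reached (length 6, optimal by BFS)

unstack(D, C)
putdown(D)
unstack(E, A)
putdown(E)
unstack(A, B)
putdown(A)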